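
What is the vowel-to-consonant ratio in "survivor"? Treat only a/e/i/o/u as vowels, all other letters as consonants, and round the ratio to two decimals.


Word: "survivor"
Vowels (a,e,i,o,u): 3
Consonants: 5
Ratio = 3/5
= 0.60


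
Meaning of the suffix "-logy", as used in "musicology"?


Suffix: -logy
Example: musicology (music + -logy, with a spelling change)
Meaning = study of


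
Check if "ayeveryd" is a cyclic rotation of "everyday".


Word: "everyday", Candidate: "ayeveryd"
Method: check if candidate is substring of word+word
"everydayeveryday" contains "ayeveryd"? Yes
Is rotation = Yes


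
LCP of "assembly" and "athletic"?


Word 1: "assembly"
Word 2: "athletic"
Comparing from start:
  Pos 0: 'a' == 'a'
  Pos 1: 's' != 't' (stop)
LCP = "a" (length 1)


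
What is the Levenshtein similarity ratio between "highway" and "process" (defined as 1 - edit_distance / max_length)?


Word 1: "highway" (length 7)
Word 2: "process" (length 7)
One optimal edit sequence:
  1. substitute 'h' -> 'p'  (+1)
  2. substitute 'i' -> 'r'  (+1)
  3. substitute 'g' -> 'o'  (+1)
  4. substitute 'h' -> 'c'  (+1)
  5. substitute 'w' -> 'e'  (+1)
  6. substitute 'a' -> 's'  (+1)
  7. substitute 'y' -> 's'  (+1)
Edit distance = 7
Max length = max(7, 7) = 7
Similarity = 1 - 7/7
= 0.0000


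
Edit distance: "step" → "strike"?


Word 1: "step" (length 4)
Word 2: "strike" (length 6)
One optimal edit sequence (insert/delete/substitute each cost 1):
  1. keep 's'
  2. keep 't'
  3. insert 'r'  (+1)
  4. insert 'i'  (+1)
  5. substitute 'e' -> 'k'  (+1)
  6. substitute 'p' -> 'e'  (+1)
Total edit operations: 4
Edit distance = 4


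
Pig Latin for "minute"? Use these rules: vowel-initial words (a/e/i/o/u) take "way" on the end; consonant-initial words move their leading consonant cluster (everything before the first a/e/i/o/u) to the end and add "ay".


Word: "minute"
Starts with consonant(s) → move to end, add 'ay'
Consonant cluster: "m"
Pig Latin = "inutemay"


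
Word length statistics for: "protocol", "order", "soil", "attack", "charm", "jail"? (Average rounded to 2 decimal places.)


Lengths: "protocol"=8, "order"=5, "soil"=4, "attack"=6, "charm"=5, "jail"=4
Sum = 32, Count = 6
Average = 32/6 = 5.33
= avg=5.33, min=4, max=8


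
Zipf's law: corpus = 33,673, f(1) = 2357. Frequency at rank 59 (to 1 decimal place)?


Zipf's law: f(r) = f(1) / r
f(1) = 2357
f(59) = 2357 / 59
= 39.9 occurrences


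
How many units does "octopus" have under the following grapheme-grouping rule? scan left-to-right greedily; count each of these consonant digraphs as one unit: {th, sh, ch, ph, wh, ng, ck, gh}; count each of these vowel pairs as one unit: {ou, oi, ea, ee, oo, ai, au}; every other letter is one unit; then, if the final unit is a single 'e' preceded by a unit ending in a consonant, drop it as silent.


Word: "octopus" (7 letters)
Left-to-right scan:
  [1] 'o' (letter)
  [2] 'c' (letter)
  [3] 't' (letter)
  [4] 'o' (letter)
  [5] 'p' (letter)
  [6] 'u' (letter)
  [7] 's' (letter)
Units from scan: 7
Sound units = 7 units


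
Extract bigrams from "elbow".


Word: "elbow" (length 5)
Number of bigrams = 5 - 2 + 1 = 4
  Position 0: "el"
  Position 1: "lb"
  Position 2: "bo"
  Position 3: "ow"
Bigrams = "el", "lb", "bo", "ow"


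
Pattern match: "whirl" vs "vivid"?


Pattern of "whirl": [0, 1, 2, 3, 4]
Pattern of "vivid": [0, 1, 0, 1, 2]
Patterns do not match
Same pattern = No


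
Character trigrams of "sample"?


Word: "sample" (length 6)
Number of trigrams = 6 - 3 + 1 = 4
  Position 0: "sam"
  Position 1: "amp"
  Position 2: "mpl"
  Position 3: "ple"
Trigrams = "sam", "amp", "mpl", "ple"


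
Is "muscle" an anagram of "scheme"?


Word 1: "scheme" → sorted: ceehms
Word 2: "muscle" → sorted: celmsu
Same letters? ceehms != celmsu
Anagram = No


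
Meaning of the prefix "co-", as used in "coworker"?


Prefix: co-
Example: coworker = co- + worker
Meaning = together


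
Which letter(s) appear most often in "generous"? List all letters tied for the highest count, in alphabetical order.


Word: "generous"
Letter counts:
  'e': 2
  'g': 1
  'n': 1
  'o': 1
  'r': 1
  's': 1
  'u': 1
Maximum count = 2
Most frequent = 'e' (2 times each)


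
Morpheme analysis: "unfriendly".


Word: "unfriendly"
Morphemes: un- | friend | -ly
Each morpheme carries meaning
= 3 morphemes


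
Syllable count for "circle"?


Word: "circle"
Syllable breakdown: cir | cle
Counting: 2 parts
= 2 syllables


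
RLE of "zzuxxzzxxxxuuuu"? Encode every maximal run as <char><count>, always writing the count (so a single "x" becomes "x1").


String: "zzuxxzzxxxxuuuu"
Scanning for consecutive runs:
  'z' x 2
  'u' x 1
  'x' x 2
  'z' x 2
  'x' x 4
  'u' x 4
RLE = "z2u1x2z2x4u4"


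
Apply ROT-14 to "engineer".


Word: "engineer"
Shift: 14
Each letter → (letter + shift) mod 26:
  'e' (4) + 14 = 18 → 's'
  'n' (13) + 14 = 1 → 'b'
  'g' (6) + 14 = 20 → 'u'
  'i' (8) + 14 = 22 → 'w'
  'n' (13) + 14 = 1 → 'b'
  'e' (4) + 14 = 18 → 's'
  'e' (4) + 14 = 18 → 's'
  'r' (17) + 14 = 5 → 'f'
Result = "sbuwbssf"


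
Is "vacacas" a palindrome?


Word: "vacacas"
Reversed: "sacacav"
Forward == Backward? vacacas != sacacav
Palindrome = No


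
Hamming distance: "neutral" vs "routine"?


Comparing character by character (same length = 7):
  Pos 0: 'n' vs 'r' !=
  Pos 1: 'e' vs 'o' !=
  Pos 2: 'u' vs 'u' =
  Pos 3: 't' vs 't' =
  Pos 4: 'r' vs 'i' !=
  Pos 5: 'a' vs 'n' !=
  Pos 6: 'l' vs 'e' !=
Hamming distance = 5


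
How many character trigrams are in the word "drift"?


Word: "drift" (length 5)
Number of 3-grams = length - 3 + 1 = 5 - 3 + 1
= 3


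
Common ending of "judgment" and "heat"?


Word 1: "judgment"
Word 2: "heat"
Comparing from end:
  Pos -1: 't' == 't'
  Pos -2: 'n' != 'a' (stop)
LCS = "t" (length 1)


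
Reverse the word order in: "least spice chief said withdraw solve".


Original: "least spice chief said withdraw solve"
Words (1..n): least | spice | chief | said | withdraw | solve
Reversed (n..1): solve | withdraw | said | chief | spice | least
Result = "solve withdraw said chief spice least"


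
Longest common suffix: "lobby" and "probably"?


Word 1: "lobby"
Word 2: "probably"
Comparing from end:
  Pos -1: 'y' == 'y'
  Pos -2: 'b' != 'l' (stop)
LCS = "y" (length 1)


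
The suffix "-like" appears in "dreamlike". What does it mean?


Suffix: -like
Example: dreamlike = dream + -like
Meaning = resembling


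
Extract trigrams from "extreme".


Word: "extreme" (length 7)
Number of trigrams = 7 - 3 + 1 = 5
  Position 0: "ext"
  Position 1: "xtr"
  Position 2: "tre"
  Position 3: "rem"
  Position 4: "eme"
Trigrams = "ext", "xtr", "tre", "rem", "eme"


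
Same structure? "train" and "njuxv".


Pattern of "train": [0, 1, 2, 3, 4]
Pattern of "njuxv": [0, 1, 2, 3, 4]
Patterns match
Same pattern = Yes


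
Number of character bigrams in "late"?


Word: "late" (length 4)
Number of 2-grams = length - 2 + 1 = 4 - 2 + 1
= 3


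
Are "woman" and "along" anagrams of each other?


Word 1: "woman" → sorted: amnow
Word 2: "along" → sorted: aglno
Same letters? amnow != aglno
Anagram = No


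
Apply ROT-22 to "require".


Word: "require"
Shift: 22
Each letter → (letter + shift) mod 26:
  'r' (17) + 22 = 13 → 'n'
  'e' (4) + 22 = 0 → 'a'
  'q' (16) + 22 = 12 → 'm'
  'u' (20) + 22 = 16 → 'q'
  'i' (8) + 22 = 4 → 'e'
  'r' (17) + 22 = 13 → 'n'
  'e' (4) + 22 = 0 → 'a'
Result = "namqena"


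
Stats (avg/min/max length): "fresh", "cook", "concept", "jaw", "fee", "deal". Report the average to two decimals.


Lengths: "fresh"=5, "cook"=4, "concept"=7, "jaw"=3, "fee"=3, "deal"=4
Sum = 26, Count = 6
Average = 26/6 = 4.33
= avg=4.33, min=3, max=7


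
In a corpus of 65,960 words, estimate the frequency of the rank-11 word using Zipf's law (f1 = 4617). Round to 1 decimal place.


Zipf's law: f(r) = f(1) / r
f(1) = 4617
f(11) = 4617 / 11
= 419.7 occurrences


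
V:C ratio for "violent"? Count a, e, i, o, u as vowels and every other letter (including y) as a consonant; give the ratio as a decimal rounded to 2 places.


Word: "violent"
Vowels (a,e,i,o,u): 3
Consonants: 4
Ratio = 3/4
= 0.75


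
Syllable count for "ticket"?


Word: "ticket"
Syllable breakdown: tick-et
Counting: 2 parts
= 2 syllables


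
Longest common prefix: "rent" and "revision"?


Word 1: "rent"
Word 2: "revision"
Comparing from start:
  Pos 0: 'r' == 'r'
  Pos 1: 'e' == 'e'
  Pos 2: 'n' != 'v' (stop)
LCP = "re" (length 2)


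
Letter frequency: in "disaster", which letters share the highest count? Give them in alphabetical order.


Word: "disaster"
Letter counts:
  'a': 1
  'd': 1
  'e': 1
  'i': 1
  'r': 1
  's': 2
  't': 1
Maximum count = 2
Most frequent = 's' (2 times each)


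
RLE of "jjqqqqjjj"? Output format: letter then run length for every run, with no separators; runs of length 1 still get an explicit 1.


String: "jjqqqqjjj"
Scanning for consecutive runs:
  'j' x 2
  'q' x 4
  'j' x 3
RLE = "j2q4j3"


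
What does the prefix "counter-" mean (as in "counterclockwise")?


Prefix: counter-
As in: counterclockwise -> counter- + clockwise
Meaning = against / opposite


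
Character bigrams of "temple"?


Word: "temple" (length 6)
Number of bigrams = 6 - 2 + 1 = 5
  Position 0: "te"
  Position 1: "em"
  Position 2: "mp"
  Position 3: "pl"
  Position 4: "le"
Bigrams = "te", "em", "mp", "pl", "le"


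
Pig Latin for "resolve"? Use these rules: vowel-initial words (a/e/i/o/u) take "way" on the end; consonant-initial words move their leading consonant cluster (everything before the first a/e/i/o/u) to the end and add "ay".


Word: "resolve"
Starts with consonant(s) → move to end, add 'ay'
Consonant cluster: "r"
Pig Latin = "esolveray"


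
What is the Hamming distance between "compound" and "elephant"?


Comparing character by character (same length = 8):
  Pos 0: 'c' vs 'e' !=
  Pos 1: 'o' vs 'l' !=
  Pos 2: 'm' vs 'e' !=
  Pos 3: 'p' vs 'p' =
  Pos 4: 'o' vs 'h' !=
  Pos 5: 'u' vs 'a' !=
  Pos 6: 'n' vs 'n' =
  Pos 7: 'd' vs 't' !=
Hamming distance = 6


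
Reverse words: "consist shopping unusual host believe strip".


Original: "consist shopping unusual host believe strip"
Words (1..n): consist | shopping | unusual | host | believe | strip
Reversed (n..1): strip | believe | host | unusual | shopping | consist
Result = "strip believe host unusual shopping consist"


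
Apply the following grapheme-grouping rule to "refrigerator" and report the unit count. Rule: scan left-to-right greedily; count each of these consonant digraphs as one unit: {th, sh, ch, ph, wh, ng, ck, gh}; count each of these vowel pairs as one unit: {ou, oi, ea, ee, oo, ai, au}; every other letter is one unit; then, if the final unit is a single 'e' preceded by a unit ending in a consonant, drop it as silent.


Word: "refrigerator" (12 letters)
Left-to-right scan:
  [1] 'r' (letter)
  [2] 'e' (letter)
  [3] 'f' (letter)
  [4] 'r' (letter)
  [5] 'i' (letter)
  [6] 'g' (letter)
  [7] 'e' (letter)
  [8] 'r' (letter)
  [9] 'a' (letter)
  [10] 't' (letter)
  [11] 'o' (letter)
  [12] 'r' (letter)
Units from scan: 12
Sound units = 12 units


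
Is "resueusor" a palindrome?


Word: "resueusor"
Reversed: "rosueuser"
Forward == Backward? resueusor != rosueuser
Palindrome = No


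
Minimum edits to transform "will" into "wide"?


Word 1: "will" (length 4)
Word 2: "wide" (length 4)
One optimal edit sequence (insert/delete/substitute each cost 1):
  1. keep 'w'
  2. keep 'i'
  3. substitute 'l' -> 'd'  (+1)
  4. substitute 'l' -> 'e'  (+1)
Total edit operations: 2
Edit distance = 2


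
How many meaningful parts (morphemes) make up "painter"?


Word: "painter"
Morphemes: paint | -er
Each morpheme carries meaning
= 2 morphemes


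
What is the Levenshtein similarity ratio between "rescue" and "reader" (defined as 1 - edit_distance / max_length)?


Word 1: "rescue" (length 6)
Word 2: "reader" (length 6)
One optimal edit sequence:
  1. keep 'r'
  2. keep 'e'
  3. substitute 's' -> 'a'  (+1)
  4. substitute 'c' -> 'd'  (+1)
  5. substitute 'u' -> 'e'  (+1)
  6. substitute 'e' -> 'r'  (+1)
Edit distance = 4
Max length = max(6, 6) = 6
Similarity = 1 - 4/6
= 0.3333


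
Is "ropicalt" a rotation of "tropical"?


Word: "tropical", Candidate: "ropicalt"
Method: check if candidate is substring of word+word
"tropicaltropical" contains "ropicalt"? Yes
Is rotation = Yes


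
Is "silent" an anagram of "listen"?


Word 1: "listen" → sorted: eilnst
Word 2: "silent" → sorted: eilnst
Same letters? eilnst == eilnst
Anagram = Yes


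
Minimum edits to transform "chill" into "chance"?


Word 1: "chill" (length 5)
Word 2: "chance" (length 6)
One optimal edit sequence (insert/delete/substitute each cost 1):
  1. keep 'c'
  2. keep 'h'
  3. insert 'a'  (+1)
  4. substitute 'i' -> 'n'  (+1)
  5. substitute 'l' -> 'c'  (+1)
  6. substitute 'l' -> 'e'  (+1)
Total edit operations: 4
Edit distance = 4


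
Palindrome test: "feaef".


Word: "feaef"
Reversed: "feaef"
Forward == Backward? feaef == feaef
Palindrome = Yes


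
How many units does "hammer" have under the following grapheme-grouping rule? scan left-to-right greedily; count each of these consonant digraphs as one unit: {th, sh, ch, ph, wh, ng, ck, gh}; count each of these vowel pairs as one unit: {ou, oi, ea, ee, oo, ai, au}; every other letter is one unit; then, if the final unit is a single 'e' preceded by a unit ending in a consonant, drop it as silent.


Word: "hammer" (6 letters)
Left-to-right scan:
  1. 'h' (letter)
  2. 'a' (letter)
  3. 'm' (letter)
  4. 'm' (letter)
  5. 'e' (letter)
  6. 'r' (letter)
Units from scan: 6
Sound units = 6 units


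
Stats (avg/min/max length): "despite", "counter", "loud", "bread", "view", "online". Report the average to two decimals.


Lengths: "despite"=7, "counter"=7, "loud"=4, "bread"=5, "view"=4, "online"=6
Sum = 33, Count = 6
Average = 33/6 = 5.50
= avg=5.50, min=4, max=7


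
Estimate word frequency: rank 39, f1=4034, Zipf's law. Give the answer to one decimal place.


Zipf's law: f(r) = f(1) / r
f(1) = 4034
f(39) = 4034 / 39
= 103.4 occurrences


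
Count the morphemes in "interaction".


Word: "interaction"
Morphemes: inter- / act / -ion
Each morpheme carries meaning
= 3 morphemes


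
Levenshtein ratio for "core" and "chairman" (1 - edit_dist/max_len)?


Word 1: "core" (length 4)
Word 2: "chairman" (length 8)
One optimal edit sequence:
  1. keep 'c'
  2. insert 'h'  (+1)
  3. insert 'a'  (+1)
  4. substitute 'o' -> 'i'  (+1)
  5. keep 'r'
  6. insert 'm'  (+1)
  7. insert 'a'  (+1)
  8. substitute 'e' -> 'n'  (+1)
Edit distance = 6
Max length = max(4, 8) = 8
Similarity = 1 - 6/8
= 0.2500


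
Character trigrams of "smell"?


Word: "smell" (length 5)
Number of trigrams = 5 - 3 + 1 = 3
  Position 0: "sme"
  Position 1: "mel"
  Position 2: "ell"
Trigrams = "sme", "mel", "ell"


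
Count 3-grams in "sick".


Word: "sick" (length 4)
Number of 3-grams = length - 3 + 1 = 4 - 3 + 1
= 2


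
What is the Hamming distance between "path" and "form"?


Comparing character by character (same length = 4):
  Pos 0: 'p' vs 'f' !=
  Pos 1: 'a' vs 'o' !=
  Pos 2: 't' vs 'r' !=
  Pos 3: 'h' vs 'm' !=
Hamming distance = 4


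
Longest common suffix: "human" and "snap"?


Word 1: "human"
Word 2: "snap"
Comparing from end:
  Pos -1: 'n' != 'p' (stop)
LCS = "" (length 0)


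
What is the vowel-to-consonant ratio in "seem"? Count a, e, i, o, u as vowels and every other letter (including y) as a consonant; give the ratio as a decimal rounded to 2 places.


Word: "seem"
Vowels (a,e,i,o,u): 2
Consonants: 2
Ratio = 2/2
= 1.00


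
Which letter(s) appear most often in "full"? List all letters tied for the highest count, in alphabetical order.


Word: "full"
Letter counts:
  'f': 1
  'l': 2
  'u': 1
Maximum count = 2
Most frequent = 'l' (2 times each)


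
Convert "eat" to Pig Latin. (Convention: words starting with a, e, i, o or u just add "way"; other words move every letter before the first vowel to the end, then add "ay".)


Word: "eat"
Starts with vowel → add 'way'
Pig Latin = "eatway"


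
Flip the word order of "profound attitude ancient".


Original: "profound attitude ancient"
Words (1..n): profound | attitude | ancient
Reversed (n..1): ancient | attitude | profound
Result = "ancient attitude profound"


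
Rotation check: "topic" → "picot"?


Word: "topic", Candidate: "picot"
Method: check if candidate is substring of word+word
"topictopic" contains "picot"? No
Is rotation = No


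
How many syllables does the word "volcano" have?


Word: "volcano"
Syllable breakdown: vol | ca | no
Counting: 3 parts
= 3 syllables


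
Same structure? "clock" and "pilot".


Pattern of "clock": [0, 1, 2, 0, 3]
Pattern of "pilot": [0, 1, 2, 3, 4]
Patterns do not match
Same pattern = No


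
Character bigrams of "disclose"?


Word: "disclose" (length 8)
Number of bigrams = 8 - 2 + 1 = 7
  Position 0: "di"
  Position 1: "is"
  Position 2: "sc"
  Position 3: "cl"
  Position 4: "lo"
  Position 5: "os"
  Position 6: "se"
Bigrams = "di", "is", "sc", "cl", "lo", "os", "se"


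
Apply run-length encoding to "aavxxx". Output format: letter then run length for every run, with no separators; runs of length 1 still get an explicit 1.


String: "aavxxx"
Scanning for consecutive runs:
  'a' x 2
  'v' x 1
  'x' x 3
RLE = "a2v1x3"


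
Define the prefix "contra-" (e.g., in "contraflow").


Prefix: contra-
As in: contraflow -> contra- + flow
Meaning = against


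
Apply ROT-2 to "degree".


Word: "degree"
Shift: 2
Each letter → (letter + shift) mod 26:
  'd' (3) + 2 = 5 → 'f'
  'e' (4) + 2 = 6 → 'g'
  'g' (6) + 2 = 8 → 'i'
  'r' (17) + 2 = 19 → 't'
  'e' (4) + 2 = 6 → 'g'
  'e' (4) + 2 = 6 → 'g'
Result = "fgitgg"


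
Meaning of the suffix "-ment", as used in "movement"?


Suffix: -ment
As in: movement -> move + -ment
Meaning = result of action


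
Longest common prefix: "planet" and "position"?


Word 1: "planet"
Word 2: "position"
Comparing from start:
  Pos 0: 'p' == 'p'
  Pos 1: 'l' != 'o' (stop)
LCP = "p" (length 1)


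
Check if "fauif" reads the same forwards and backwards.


Word: "fauif"
Reversed: "fiuaf"
Forward == Backward? fauif != fiuaf
Palindrome = No


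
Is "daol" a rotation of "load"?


Word: "load", Candidate: "daol"
Method: check if candidate is substring of word+word
"loadload" contains "daol"? No
Is rotation = No


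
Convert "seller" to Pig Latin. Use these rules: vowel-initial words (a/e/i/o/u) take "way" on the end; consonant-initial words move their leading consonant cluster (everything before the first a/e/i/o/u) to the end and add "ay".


Word: "seller"
Starts with consonant(s) → move to end, add 'ay'
Consonant cluster: "s"
Pig Latin = "ellersay"


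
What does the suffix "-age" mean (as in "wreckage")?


Suffix: -age
Example: wreckage (wreck + -age)
Meaning = result / collection


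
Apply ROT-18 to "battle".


Word: "battle"
Shift: 18
Each letter → (letter + shift) mod 26:
  'b' (1) + 18 = 19 → 't'
  'a' (0) + 18 = 18 → 's'
  't' (19) + 18 = 11 → 'l'
  't' (19) + 18 = 11 → 'l'
  'l' (11) + 18 = 3 → 'd'
  'e' (4) + 18 = 22 → 'w'
Result = "tslldw"


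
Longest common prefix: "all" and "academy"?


Word 1: "all"
Word 2: "academy"
Comparing from start:
  Pos 0: 'a' == 'a'
  Pos 1: 'l' != 'c' (stop)
LCP = "a" (length 1)


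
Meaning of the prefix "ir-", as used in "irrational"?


Prefix: ir-
Example: irrational = ir- + rational
Meaning = not


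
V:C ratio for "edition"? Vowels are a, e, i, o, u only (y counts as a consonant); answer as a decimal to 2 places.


Word: "edition"
Vowels (a,e,i,o,u): 4
Consonants: 3
Ratio = 4/3
= 1.33


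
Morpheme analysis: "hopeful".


Word: "hopeful"
Morphemes: hope | -ful
Each morpheme carries meaning
= 2 morphemes


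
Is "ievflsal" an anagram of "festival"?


Word 1: "festival" → sorted: aefilstv
Word 2: "ievflsal" → sorted: aefillsv
Same letters? aefilstv != aefillsv
Anagram = No


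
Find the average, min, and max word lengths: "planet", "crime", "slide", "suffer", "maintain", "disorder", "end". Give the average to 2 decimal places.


Lengths: "planet"=6, "crime"=5, "slide"=5, "suffer"=6, "maintain"=8, "disorder"=8, "end"=3
Sum = 41, Count = 7
Average = 41/7 = 5.86
= avg=5.86, min=3, max=8


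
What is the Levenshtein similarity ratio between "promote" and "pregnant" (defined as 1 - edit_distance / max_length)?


Word 1: "promote" (length 7)
Word 2: "pregnant" (length 8)
One optimal edit sequence:
  1. keep 'p'
  2. keep 'r'
  3. insert 'e'  (+1)
  4. substitute 'o' -> 'g'  (+1)
  5. substitute 'm' -> 'n'  (+1)
  6. substitute 'o' -> 'a'  (+1)
  7. substitute 't' -> 'n'  (+1)
  8. substitute 'e' -> 't'  (+1)
Edit distance = 6
Max length = max(7, 8) = 8
Similarity = 1 - 6/8
= 0.2500


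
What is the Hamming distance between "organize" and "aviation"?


Comparing character by character (same length = 8):
  Pos 0: 'o' vs 'a' !=
  Pos 1: 'r' vs 'v' !=
  Pos 2: 'g' vs 'i' !=
  Pos 3: 'a' vs 'a' =
  Pos 4: 'n' vs 't' !=
  Pos 5: 'i' vs 'i' =
  Pos 6: 'z' vs 'o' !=
  Pos 7: 'e' vs 'n' !=
Hamming distance = 6


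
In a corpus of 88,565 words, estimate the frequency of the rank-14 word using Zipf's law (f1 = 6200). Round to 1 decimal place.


Zipf's law: f(r) = f(1) / r
f(1) = 6200
f(14) = 6200 / 14
= 442.9 occurrences


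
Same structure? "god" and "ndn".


Pattern of "god": [0, 1, 2]
Pattern of "ndn": [0, 1, 0]
Patterns do not match
Same pattern = No


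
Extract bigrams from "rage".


Word: "rage" (length 4)
Number of bigrams = 4 - 2 + 1 = 3
  Position 0: "ra"
  Position 1: "ag"
  Position 2: "ge"
Bigrams = "ra", "ag", "ge"


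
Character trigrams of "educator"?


Word: "educator" (length 8)
Number of trigrams = 8 - 3 + 1 = 6
  Position 0: "edu"
  Position 1: "duc"
  Position 2: "uca"
  Position 3: "cat"
  Position 4: "ato"
  Position 5: "tor"
Trigrams = "edu", "duc", "uca", "cat", "ato", "tor"


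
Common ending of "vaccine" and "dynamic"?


Word 1: "vaccine"
Word 2: "dynamic"
Comparing from end:
  Pos -1: 'e' != 'c' (stop)
LCS = "" (length 0)


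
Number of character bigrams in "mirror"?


Word: "mirror" (length 6)
Number of 2-grams = length - 2 + 1 = 6 - 2 + 1
= 5


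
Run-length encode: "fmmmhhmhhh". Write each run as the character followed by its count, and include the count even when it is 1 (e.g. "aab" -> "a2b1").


String: "fmmmhhmhhh"
Scanning for consecutive runs:
  'f' x 1
  'm' x 3
  'h' x 2
  'm' x 1
  'h' x 3
RLE = "f1m3h2m1h3"


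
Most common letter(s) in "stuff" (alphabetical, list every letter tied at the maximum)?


Word: "stuff"
Letter counts:
  'f': 2
  's': 1
  't': 1
  'u': 1
Maximum count = 2
Most frequent = 'f' (2 times each)


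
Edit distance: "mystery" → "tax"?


Word 1: "mystery" (length 7)
Word 2: "tax" (length 3)
One optimal edit sequence (insert/delete/substitute each cost 1):
  1. delete 'm'  (+1)
  2. delete 'y'  (+1)
  3. delete 's'  (+1)
  4. keep 't'
  5. delete 'e'  (+1)
  6. substitute 'r' -> 'a'  (+1)
  7. substitute 'y' -> 'x'  (+1)
Total edit operations: 6
Edit distance = 6


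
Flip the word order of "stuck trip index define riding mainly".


Original: "stuck trip index define riding mainly"
Words (1..n): stuck | trip | index | define | riding | mainly
Reversed (n..1): mainly | riding | define | index | trip | stuck
Result = "mainly riding define index trip stuck"


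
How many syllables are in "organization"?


Word: "organization"
Syllable breakdown: or · gan · i · za · tion
Counting: 5 parts
= 5 syllables


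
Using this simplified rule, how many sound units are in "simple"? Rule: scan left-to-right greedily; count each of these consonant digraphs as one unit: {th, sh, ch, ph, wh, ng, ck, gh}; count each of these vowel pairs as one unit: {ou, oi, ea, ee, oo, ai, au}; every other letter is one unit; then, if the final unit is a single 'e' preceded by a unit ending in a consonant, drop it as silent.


Word: "simple" (6 letters)
Left-to-right scan:
  (1) 's' (letter)
  (2) 'i' (letter)
  (3) 'm' (letter)
  (4) 'p' (letter)
  (5) 'l' (letter)
  (6) 'e' (letter)
Units from scan: 6
Final unit is 'e' after a consonant -> drop as silent (-1)
Sound units = 5 units


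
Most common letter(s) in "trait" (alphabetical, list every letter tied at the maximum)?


Word: "trait"
Letter counts:
  'a': 1
  'i': 1
  'r': 1
  't': 2
Maximum count = 2
Most frequent = 't' (2 times each)


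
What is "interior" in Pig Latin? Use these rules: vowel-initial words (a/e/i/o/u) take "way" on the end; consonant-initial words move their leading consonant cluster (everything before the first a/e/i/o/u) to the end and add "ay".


Word: "interior"
Starts with vowel → add 'way'
Pig Latin = "interiorway"


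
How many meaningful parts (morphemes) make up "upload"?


Word: "upload"
Morphemes: up- / load
Each morpheme carries meaning
= 2 morphemes


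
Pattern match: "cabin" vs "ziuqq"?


Pattern of "cabin": [0, 1, 2, 3, 4]
Pattern of "ziuqq": [0, 1, 2, 3, 3]
Patterns do not match
Same pattern = No


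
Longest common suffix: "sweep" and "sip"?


Word 1: "sweep"
Word 2: "sip"
Comparing from end:
  Pos -1: 'p' == 'p'
  Pos -2: 'e' != 'i' (stop)
LCS = "p" (length 1)


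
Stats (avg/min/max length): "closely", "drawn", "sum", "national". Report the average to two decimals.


Lengths: "closely"=7, "drawn"=5, "sum"=3, "national"=8
Sum = 23, Count = 4
Average = 23/4 = 5.75
= avg=5.75, min=3, max=8


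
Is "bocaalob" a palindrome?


Word: "bocaalob"
Reversed: "bolaacob"
Forward == Backward? bocaalob != bolaacob
Palindrome = No


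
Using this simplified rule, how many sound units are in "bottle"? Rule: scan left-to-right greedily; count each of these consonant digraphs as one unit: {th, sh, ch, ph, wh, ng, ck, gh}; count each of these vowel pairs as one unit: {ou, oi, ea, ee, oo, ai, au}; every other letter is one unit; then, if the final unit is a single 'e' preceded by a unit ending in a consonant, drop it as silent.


Word: "bottle" (6 letters)
Left-to-right scan:
  [1] 'b' (letter)
  [2] 'o' (letter)
  [3] 't' (letter)
  [4] 't' (letter)
  [5] 'l' (letter)
  [6] 'e' (letter)
Units from scan: 6
Final unit is 'e' after a consonant -> drop as silent (-1)
Sound units = 5 units


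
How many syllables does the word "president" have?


Word: "president"
Syllable breakdown: pres / i / dent
Counting: 3 parts
= 3 syllables


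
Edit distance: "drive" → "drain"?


Word 1: "drive" (length 5)
Word 2: "drain" (length 5)
One optimal edit sequence (insert/delete/substitute each cost 1):
  1. keep 'd'
  2. keep 'r'
  3. substitute 'i' -> 'a'  (+1)
  4. substitute 'v' -> 'i'  (+1)
  5. substitute 'e' -> 'n'  (+1)
Total edit operations: 3
Edit distance = 3


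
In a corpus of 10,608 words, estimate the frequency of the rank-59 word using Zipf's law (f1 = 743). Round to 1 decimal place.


Zipf's law: f(r) = f(1) / r
f(1) = 743
f(59) = 743 / 59
= 12.6 occurrences


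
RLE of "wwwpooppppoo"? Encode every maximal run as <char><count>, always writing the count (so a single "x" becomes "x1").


String: "wwwpooppppoo"
Scanning for consecutive runs:
  'w' x 3
  'p' x 1
  'o' x 2
  'p' x 4
  'o' x 2
RLE = "w3p1o2p4o2"


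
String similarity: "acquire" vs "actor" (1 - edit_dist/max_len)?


Word 1: "acquire" (length 7)
Word 2: "actor" (length 5)
One optimal edit sequence:
  1. keep 'a'
  2. keep 'c'
  3. delete 'q'  (+1)
  4. substitute 'u' -> 't'  (+1)
  5. substitute 'i' -> 'o'  (+1)
  6. keep 'r'
  7. delete 'e'  (+1)
Edit distance = 4
Max length = max(7, 5) = 7
Similarity = 1 - 4/7
= 0.4286


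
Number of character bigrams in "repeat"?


Word: "repeat" (length 6)
Number of 2-grams = length - 2 + 1 = 6 - 2 + 1
= 5


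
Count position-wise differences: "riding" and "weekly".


Comparing character by character (same length = 6):
  Pos 0: 'r' vs 'w' !=
  Pos 1: 'i' vs 'e' !=
  Pos 2: 'd' vs 'e' !=
  Pos 3: 'i' vs 'k' !=
  Pos 4: 'n' vs 'l' !=
  Pos 5: 'g' vs 'y' !=
Hamming distance = 6


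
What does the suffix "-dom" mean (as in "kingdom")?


Suffix: -dom
Example: kingdom = king + -dom
Meaning = state / realm


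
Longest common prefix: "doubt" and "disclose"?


Word 1: "doubt"
Word 2: "disclose"
Comparing from start:
  Pos 0: 'd' == 'd'
  Pos 1: 'o' != 'i' (stop)
LCP = "d" (length 1)


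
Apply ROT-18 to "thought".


Word: "thought"
Shift: 18
Each letter → (letter + shift) mod 26:
  't' (19) + 18 = 11 → 'l'
  'h' (7) + 18 = 25 → 'z'
  'o' (14) + 18 = 6 → 'g'
  'u' (20) + 18 = 12 → 'm'
  'g' (6) + 18 = 24 → 'y'
  'h' (7) + 18 = 25 → 'z'
  't' (19) + 18 = 11 → 'l'
Result = "lzgmyzl"


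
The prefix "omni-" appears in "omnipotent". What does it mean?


Prefix: omni-
Example: omnipotent (omni- + potent)
Meaning = all


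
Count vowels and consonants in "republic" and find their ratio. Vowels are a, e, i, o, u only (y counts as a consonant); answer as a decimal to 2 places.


Word: "republic"
Vowels (a,e,i,o,u): 3
Consonants: 5
Ratio = 3/5
= 0.60


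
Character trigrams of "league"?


Word: "league" (length 6)
Number of trigrams = 6 - 3 + 1 = 4
  Position 0: "lea"
  Position 1: "eag"
  Position 2: "agu"
  Position 3: "gue"
Trigrams = "lea", "eag", "agu", "gue"


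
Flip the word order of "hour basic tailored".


Original: "hour basic tailored"
Words (1..n): hour | basic | tailored
Reversed (n..1): tailored | basic | hour
Result = "tailored basic hour"


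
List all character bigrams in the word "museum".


Word: "museum" (length 6)
Number of bigrams = 6 - 2 + 1 = 5
  Position 0: "mu"
  Position 1: "us"
  Position 2: "se"
  Position 3: "eu"
  Position 4: "um"
Bigrams = "mu", "us", "se", "eu", "um"


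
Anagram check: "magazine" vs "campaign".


Word 1: "magazine" → sorted: aaegimnz
Word 2: "campaign" → sorted: aacgimnp
Same letters? aaegimnz != aacgimnp
Anagram = No


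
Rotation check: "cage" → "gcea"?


Word: "cage", Candidate: "gcea"
Method: check if candidate is substring of word+word
"cagecage" contains "gcea"? No
Is rotation = No


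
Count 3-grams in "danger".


Word: "danger" (length 6)
Number of 3-grams = length - 3 + 1 = 6 - 3 + 1
= 4


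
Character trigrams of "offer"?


Word: "offer" (length 5)
Number of trigrams = 5 - 3 + 1 = 3
  Position 0: "off"
  Position 1: "ffe"
  Position 2: "fer"
Trigrams = "off", "ffe", "fer"


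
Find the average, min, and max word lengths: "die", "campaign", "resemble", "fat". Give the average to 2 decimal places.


Lengths: "die"=3, "campaign"=8, "resemble"=8, "fat"=3
Sum = 22, Count = 4
Average = 22/4 = 5.50
= avg=5.50, min=3, max=8


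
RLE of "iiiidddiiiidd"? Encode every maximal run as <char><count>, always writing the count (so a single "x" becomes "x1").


String: "iiiidddiiiidd"
Scanning for consecutive runs:
  'i' x 4
  'd' x 3
  'i' x 4
  'd' x 2
RLE = "i4d3i4d2"


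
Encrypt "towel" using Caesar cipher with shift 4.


Word: "towel"
Shift: 4
Each letter → (letter + shift) mod 26:
  't' (19) + 4 = 23 → 'x'
  'o' (14) + 4 = 18 → 's'
  'w' (22) + 4 = 0 → 'a'
  'e' (4) + 4 = 8 → 'i'
  'l' (11) + 4 = 15 → 'p'
Result = "xsaip"


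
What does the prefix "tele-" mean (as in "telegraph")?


Prefix: tele-
Example: telegraph (tele- + graph)
Meaning = distant


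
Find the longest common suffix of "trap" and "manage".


Word 1: "trap"
Word 2: "manage"
Comparing from end:
  Pos -1: 'p' != 'e' (stop)
LCS = "" (length 0)


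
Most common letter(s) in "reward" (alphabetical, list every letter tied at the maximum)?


Word: "reward"
Letter counts:
  'a': 1
  'd': 1
  'e': 1
  'r': 2
  'w': 1
Maximum count = 2
Most frequent = 'r' (2 times each)


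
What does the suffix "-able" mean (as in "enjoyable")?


Suffix: -able
Example: enjoyable = enjoy + -able
Meaning = capable of


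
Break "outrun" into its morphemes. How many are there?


Word: "outrun"
Morphemes: out- + run
Each morpheme carries meaning
= 2 morphemes


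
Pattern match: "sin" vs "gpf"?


Pattern of "sin": [0, 1, 2]
Pattern of "gpf": [0, 1, 2]
Patterns match
Same pattern = Yes


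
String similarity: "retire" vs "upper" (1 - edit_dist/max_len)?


Word 1: "retire" (length 6)
Word 2: "upper" (length 5)
One optimal edit sequence:
  1. substitute 'r' -> 'u'  (+1)
  2. substitute 'e' -> 'p'  (+1)
  3. substitute 't' -> 'p'  (+1)
  4. substitute 'i' -> 'e'  (+1)
  5. keep 'r'
  6. delete 'e'  (+1)
Edit distance = 5
Max length = max(6, 5) = 6
Similarity = 1 - 5/6
= 0.1667


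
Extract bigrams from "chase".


Word: "chase" (length 5)
Number of bigrams = 5 - 2 + 1 = 4
  Position 0: "ch"
  Position 1: "ha"
  Position 2: "as"
  Position 3: "se"
Bigrams = "ch", "ha", "as", "se"


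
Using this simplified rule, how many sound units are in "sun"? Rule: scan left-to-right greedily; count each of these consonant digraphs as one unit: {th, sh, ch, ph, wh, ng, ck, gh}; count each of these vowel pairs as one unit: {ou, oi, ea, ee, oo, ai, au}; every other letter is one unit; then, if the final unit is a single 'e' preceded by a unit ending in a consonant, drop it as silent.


Word: "sun" (3 letters)
Left-to-right scan:
  [1] 's' (letter)
  [2] 'u' (letter)
  [3] 'n' (letter)
Units from scan: 3
Sound units = 3 units


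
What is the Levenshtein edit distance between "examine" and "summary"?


Word 1: "examine" (length 7)
Word 2: "summary" (length 7)
One optimal edit sequence (insert/delete/substitute each cost 1):
  1. substitute 'e' -> 's'  (+1)
  2. substitute 'x' -> 'u'  (+1)
  3. substitute 'a' -> 'm'  (+1)
  4. keep 'm'
  5. substitute 'i' -> 'a'  (+1)
  6. substitute 'n' -> 'r'  (+1)
  7. substitute 'e' -> 'y'  (+1)
Total edit operations: 6
Edit distance = 6


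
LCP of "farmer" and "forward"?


Word 1: "farmer"
Word 2: "forward"
Comparing from start:
  Pos 0: 'f' == 'f'
  Pos 1: 'a' != 'o' (stop)
LCP = "f" (length 1)


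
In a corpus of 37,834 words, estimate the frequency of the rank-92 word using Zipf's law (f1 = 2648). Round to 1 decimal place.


Zipf's law: f(r) = f(1) / r
f(1) = 2648
f(92) = 2648 / 92
= 28.8 occurrences


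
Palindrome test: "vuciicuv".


Word: "vuciicuv"
Reversed: "vuciicuv"
Forward == Backward? vuciicuv == vuciicuv
Palindrome = Yes


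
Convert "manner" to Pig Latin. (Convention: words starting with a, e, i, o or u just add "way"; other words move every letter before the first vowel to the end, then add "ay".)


Word: "manner"
Starts with consonant(s) → move to end, add 'ay'
Consonant cluster: "m"
Pig Latin = "annermay"


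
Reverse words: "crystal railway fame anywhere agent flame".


Original: "crystal railway fame anywhere agent flame"
Words (1..n): crystal | railway | fame | anywhere | agent | flame
Reversed (n..1): flame | agent | anywhere | fame | railway | crystal
Result = "flame agent anywhere fame railway crystal"


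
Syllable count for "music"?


Word: "music"
Syllable breakdown: mu-sic
Counting: 2 parts
= 2 syllables


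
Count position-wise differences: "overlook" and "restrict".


Comparing character by character (same length = 8):
  Pos 0: 'o' vs 'r' !=
  Pos 1: 'v' vs 'e' !=
  Pos 2: 'e' vs 's' !=
  Pos 3: 'r' vs 't' !=
  Pos 4: 'l' vs 'r' !=
  Pos 5: 'o' vs 'i' !=
  Pos 6: 'o' vs 'c' !=
  Pos 7: 'k' vs 't' !=
Hamming distance = 8


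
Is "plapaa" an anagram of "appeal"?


Word 1: "appeal" → sorted: aaelpp
Word 2: "plapaa" → sorted: aaalpp
Same letters? aaelpp != aaalpp
Anagram = No


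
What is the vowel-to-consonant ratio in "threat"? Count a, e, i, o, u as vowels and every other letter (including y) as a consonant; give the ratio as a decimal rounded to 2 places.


Word: "threat"
Vowels (a,e,i,o,u): 2
Consonants: 4
Ratio = 2/4
= 0.50


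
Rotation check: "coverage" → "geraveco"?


Word: "coverage", Candidate: "geraveco"
Method: check if candidate is substring of word+word
"coveragecoverage" contains "geraveco"? No
Is rotation = No


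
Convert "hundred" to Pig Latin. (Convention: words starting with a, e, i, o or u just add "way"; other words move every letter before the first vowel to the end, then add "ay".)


Word: "hundred"
Starts with consonant(s) → move to end, add 'ay'
Consonant cluster: "h"
Pig Latin = "undredhay"


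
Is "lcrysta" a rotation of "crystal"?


Word: "crystal", Candidate: "lcrysta"
Method: check if candidate is substring of word+word
"crystalcrystal" contains "lcrysta"? Yes
Is rotation = Yes


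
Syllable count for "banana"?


Word: "banana"
Syllable breakdown: ba / na / na
Counting: 3 parts
= 3 syllables


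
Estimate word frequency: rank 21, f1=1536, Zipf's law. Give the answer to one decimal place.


Zipf's law: f(r) = f(1) / r
f(1) = 1536
f(21) = 1536 / 21
= 73.1 occurrences


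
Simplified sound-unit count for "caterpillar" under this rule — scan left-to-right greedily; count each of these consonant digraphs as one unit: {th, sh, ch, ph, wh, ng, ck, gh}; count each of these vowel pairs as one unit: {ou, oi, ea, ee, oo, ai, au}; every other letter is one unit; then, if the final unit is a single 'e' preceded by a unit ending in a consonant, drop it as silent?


Word: "caterpillar" (11 letters)
Left-to-right scan:
  1. 'c' (letter)
  2. 'a' (letter)
  3. 't' (letter)
  4. 'e' (letter)
  5. 'r' (letter)
  6. 'p' (letter)
  7. 'i' (letter)
  8. 'l' (letter)
  9. 'l' (letter)
  10. 'a' (letter)
  11. 'r' (letter)
Units from scan: 11
Sound units = 11 units


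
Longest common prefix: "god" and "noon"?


Word 1: "god"
Word 2: "noon"
Comparing from start:
  Pos 0: 'g' != 'n' (stop)
LCP = "" (length 0)


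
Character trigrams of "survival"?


Word: "survival" (length 8)
Number of trigrams = 8 - 3 + 1 = 6
  Position 0: "sur"
  Position 1: "urv"
  Position 2: "rvi"
  Position 3: "viv"
  Position 4: "iva"
  Position 5: "val"
Trigrams = "sur", "urv", "rvi", "viv", "iva", "val"


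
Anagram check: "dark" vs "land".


Word 1: "dark" → sorted: adkr
Word 2: "land" → sorted: adln
Same letters? adkr != adln
Anagram = No


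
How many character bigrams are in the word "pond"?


Word: "pond" (length 4)
Number of 2-grams = length - 2 + 1 = 4 - 2 + 1
= 3


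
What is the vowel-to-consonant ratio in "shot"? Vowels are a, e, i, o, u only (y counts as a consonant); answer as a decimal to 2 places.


Word: "shot"
Vowels (a,e,i,o,u): 1
Consonants: 3
Ratio = 1/3
= 0.33


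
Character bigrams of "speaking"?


Word: "speaking" (length 8)
Number of bigrams = 8 - 2 + 1 = 7
  Position 0: "sp"
  Position 1: "pe"
  Position 2: "ea"
  Position 3: "ak"
  Position 4: "ki"
  Position 5: "in"
  Position 6: "ng"
Bigrams = "sp", "pe", "ea", "ak", "ki", "in", "ng"


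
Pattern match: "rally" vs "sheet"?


Pattern of "rally": [0, 1, 2, 2, 3]
Pattern of "sheet": [0, 1, 2, 2, 3]
Patterns match
Same pattern = Yes


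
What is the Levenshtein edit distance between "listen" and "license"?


Word 1: "listen" (length 6)
Word 2: "license" (length 7)
One optimal edit sequence (insert/delete/substitute each cost 1):
  1. keep 'l'
  2. keep 'i'
  3. delete 's'  (+1)
  4. substitute 't' -> 'c'  (+1)
  5. keep 'e'
  6. keep 'n'
  7. insert 's'  (+1)
  8. insert 'e'  (+1)
Total edit operations: 4
Edit distance = 4


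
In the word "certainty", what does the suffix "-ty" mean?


Suffix: -ty
As in: certainty -> certain + -ty
Meaning = quality of


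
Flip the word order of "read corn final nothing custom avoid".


Original: "read corn final nothing custom avoid"
Words (1..n): read | corn | final | nothing | custom | avoid
Reversed (n..1): avoid | custom | nothing | final | corn | read
Result = "avoid custom nothing final corn read"
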